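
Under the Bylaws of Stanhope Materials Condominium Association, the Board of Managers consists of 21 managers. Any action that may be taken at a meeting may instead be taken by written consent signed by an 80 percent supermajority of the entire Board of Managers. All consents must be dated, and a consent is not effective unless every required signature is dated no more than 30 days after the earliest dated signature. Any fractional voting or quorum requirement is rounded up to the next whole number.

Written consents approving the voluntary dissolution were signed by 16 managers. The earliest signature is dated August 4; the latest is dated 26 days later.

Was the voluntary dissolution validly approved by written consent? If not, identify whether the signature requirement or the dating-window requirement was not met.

Signatures required: an 80 percent supermajority of 21 — 4/5 of 21 = 16.80, rounded up to 17, so 17 needed; 16 signed. Insufficient.
Dating window: the latest signature is 26 days after the earliest; the limit is 30 days. Within the window.

Not effective — insufficient signatures.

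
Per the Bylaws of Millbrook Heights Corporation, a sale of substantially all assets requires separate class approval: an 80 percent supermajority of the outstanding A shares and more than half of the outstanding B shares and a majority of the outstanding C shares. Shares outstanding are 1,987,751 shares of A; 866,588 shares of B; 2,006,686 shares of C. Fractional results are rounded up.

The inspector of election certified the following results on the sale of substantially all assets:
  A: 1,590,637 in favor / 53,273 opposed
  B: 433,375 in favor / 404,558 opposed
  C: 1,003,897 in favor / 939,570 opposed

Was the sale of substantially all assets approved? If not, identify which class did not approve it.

A: 4/5 of 1987751 = 1590200.80, rounded up to 1590201; 1,590,201 required, 1,590,637 in favor — approved.
B: a majority of 866588 is 433295; 433,295 required, 433,375 in favor — approved.
C: a majority of 2006686 is 1003344; 1,003,344 required, 1,003,897 in favor — approved.

Approved — every class gave the required vote.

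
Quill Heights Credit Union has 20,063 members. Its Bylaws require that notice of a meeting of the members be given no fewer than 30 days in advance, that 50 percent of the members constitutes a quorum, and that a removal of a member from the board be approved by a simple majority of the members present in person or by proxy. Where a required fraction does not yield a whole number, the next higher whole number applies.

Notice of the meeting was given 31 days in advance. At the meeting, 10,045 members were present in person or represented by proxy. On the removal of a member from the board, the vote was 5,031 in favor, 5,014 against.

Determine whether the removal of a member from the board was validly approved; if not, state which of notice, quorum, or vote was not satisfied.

Valid — all requirements satisfied.

Notice: 31 days given; 30 required. Satisfied.
Quorum: 50% of 20,063 = 10,031.50, rounded up to 10,032; 10,045 present. Satisfied.
Vote: requires a majority of those present (10,045); a majority of 10045 is 5023, so 5,023 needed; 5,031 in favor. Satisfied.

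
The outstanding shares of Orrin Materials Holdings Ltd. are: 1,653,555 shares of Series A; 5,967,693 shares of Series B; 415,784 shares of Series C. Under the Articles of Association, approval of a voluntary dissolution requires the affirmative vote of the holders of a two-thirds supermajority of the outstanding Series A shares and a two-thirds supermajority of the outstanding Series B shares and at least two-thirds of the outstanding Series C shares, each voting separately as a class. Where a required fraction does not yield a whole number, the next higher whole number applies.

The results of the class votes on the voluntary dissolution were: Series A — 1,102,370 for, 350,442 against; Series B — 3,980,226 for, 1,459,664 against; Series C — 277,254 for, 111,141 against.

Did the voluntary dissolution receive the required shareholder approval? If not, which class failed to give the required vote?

Series A: 2/3 of 1653555 = 1102370; 1,102,370 required, 1,102,370 in favor — approved.
Series B: 2/3 of 5967693 = 3978462; 3,978,462 required, 3,980,226 in favor — approved.
Series C: 2/3 of 415784 = 277189.33, rounded up to 277190; 277,190 required, 277,254 in favor — approved.

Approved — every class gave the required vote.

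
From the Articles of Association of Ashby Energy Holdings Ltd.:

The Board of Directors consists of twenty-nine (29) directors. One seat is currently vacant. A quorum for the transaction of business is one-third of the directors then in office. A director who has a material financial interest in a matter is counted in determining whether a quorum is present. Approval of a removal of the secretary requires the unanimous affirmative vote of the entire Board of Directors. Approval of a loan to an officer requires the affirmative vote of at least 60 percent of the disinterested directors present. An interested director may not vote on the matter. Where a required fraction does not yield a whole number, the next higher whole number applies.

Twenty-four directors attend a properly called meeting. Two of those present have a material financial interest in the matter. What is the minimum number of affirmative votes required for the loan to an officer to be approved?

The loan to an officer requires three-fifths of the disinterested directors present (24 − 2 = 22).
3/5 of 22 = 13.20, rounded up to 14.

14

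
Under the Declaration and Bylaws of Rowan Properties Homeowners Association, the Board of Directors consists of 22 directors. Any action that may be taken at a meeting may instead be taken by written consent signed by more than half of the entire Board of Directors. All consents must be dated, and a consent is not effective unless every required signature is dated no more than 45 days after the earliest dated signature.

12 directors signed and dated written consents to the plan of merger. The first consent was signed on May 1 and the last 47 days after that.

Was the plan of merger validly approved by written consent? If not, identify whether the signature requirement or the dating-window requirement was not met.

Not effective — dating-window requirement not satisfied.

Signatures required: more than half of 22 — a majority of 22 is 12, so 12 needed; 12 signed. Sufficient.
Dating window: the latest signature is 47 days after the earliest; the limit is 45 days. Outside the window.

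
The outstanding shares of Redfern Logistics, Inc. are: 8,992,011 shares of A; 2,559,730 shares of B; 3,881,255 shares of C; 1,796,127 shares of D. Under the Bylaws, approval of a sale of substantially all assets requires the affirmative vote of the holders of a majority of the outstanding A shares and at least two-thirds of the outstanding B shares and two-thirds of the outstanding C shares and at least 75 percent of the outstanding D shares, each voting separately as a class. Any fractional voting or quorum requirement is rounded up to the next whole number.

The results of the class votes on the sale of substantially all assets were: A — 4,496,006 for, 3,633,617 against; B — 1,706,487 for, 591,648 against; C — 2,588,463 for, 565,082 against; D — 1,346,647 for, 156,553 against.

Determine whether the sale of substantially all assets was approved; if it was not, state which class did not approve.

Not approved — the D shares did not give the required vote.

A: a majority of 8992011 is 4496006; 4,496,006 required, 4,496,006 in favor — approved.
B: 2/3 of 2559730 = 1706486.67, rounded up to 1706487; 1,706,487 required, 1,706,487 in favor — approved.
C: 2/3 of 3881255 = 2587503.33, rounded up to 2587504; 2,587,504 required, 2,588,463 in favor — approved.
D: 3/4 of 1796127 = 1347095.25, rounded up to 1347096; 1,347,096 required, 1,346,647 in favor — not approved.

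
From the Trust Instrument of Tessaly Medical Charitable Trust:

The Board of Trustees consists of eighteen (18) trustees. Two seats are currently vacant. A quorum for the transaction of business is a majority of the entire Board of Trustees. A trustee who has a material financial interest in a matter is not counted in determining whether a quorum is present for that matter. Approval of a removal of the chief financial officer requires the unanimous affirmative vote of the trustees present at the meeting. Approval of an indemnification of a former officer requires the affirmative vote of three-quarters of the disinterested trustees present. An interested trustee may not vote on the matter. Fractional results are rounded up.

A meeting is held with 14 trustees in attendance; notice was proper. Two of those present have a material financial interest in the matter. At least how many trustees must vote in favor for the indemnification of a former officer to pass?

The indemnification of a former officer requires three-fourths of the disinterested trustees present (14 − 2 = 12).
3/4 of 12 = 9.

9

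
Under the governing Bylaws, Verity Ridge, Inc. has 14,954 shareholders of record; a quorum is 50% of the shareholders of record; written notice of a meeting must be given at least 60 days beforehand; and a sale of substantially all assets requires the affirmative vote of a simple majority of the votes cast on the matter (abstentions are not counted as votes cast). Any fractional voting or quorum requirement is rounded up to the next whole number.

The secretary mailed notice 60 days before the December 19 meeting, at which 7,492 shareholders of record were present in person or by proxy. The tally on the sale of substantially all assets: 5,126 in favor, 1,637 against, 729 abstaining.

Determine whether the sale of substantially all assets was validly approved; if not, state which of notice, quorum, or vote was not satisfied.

Notice: 60 days given; 60 required. Satisfied.
Quorum: 50% of 14,954 = 7,477; 7,492 present. Satisfied.
Vote: requires a majority of the votes cast (7,492 − 729 abstaining = 6,763); a majority of 6763 is 3382, so 3,382 needed; 5,126 in favor. Satisfied.

Valid — all requirements satisfied.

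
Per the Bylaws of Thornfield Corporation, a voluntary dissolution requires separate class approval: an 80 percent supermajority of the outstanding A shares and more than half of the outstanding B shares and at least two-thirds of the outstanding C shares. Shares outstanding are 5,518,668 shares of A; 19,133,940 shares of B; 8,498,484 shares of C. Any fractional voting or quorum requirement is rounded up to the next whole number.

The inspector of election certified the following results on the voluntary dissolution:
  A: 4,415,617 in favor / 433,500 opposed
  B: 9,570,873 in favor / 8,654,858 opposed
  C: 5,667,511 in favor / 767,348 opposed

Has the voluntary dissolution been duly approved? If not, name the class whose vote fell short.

A: 4/5 of 5518668 = 4414934.40, rounded up to 4414935; 4,414,935 required, 4,415,617 in favor — approved.
B: a majority of 19133940 is 9566971; 9,566,971 required, 9,570,873 in favor — approved.
C: 2/3 of 8498484 = 5665656; 5,665,656 required, 5,667,511 in favor — approved.

Approved — every class gave the required vote.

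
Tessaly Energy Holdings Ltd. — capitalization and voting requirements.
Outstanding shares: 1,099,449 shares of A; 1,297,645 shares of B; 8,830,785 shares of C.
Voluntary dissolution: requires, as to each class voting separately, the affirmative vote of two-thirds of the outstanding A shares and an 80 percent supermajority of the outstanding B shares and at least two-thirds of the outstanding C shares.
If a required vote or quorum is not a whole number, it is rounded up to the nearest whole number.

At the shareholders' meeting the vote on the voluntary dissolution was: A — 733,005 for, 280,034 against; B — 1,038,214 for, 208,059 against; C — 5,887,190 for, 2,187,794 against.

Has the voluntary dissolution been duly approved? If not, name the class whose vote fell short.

A: 2/3 of 1099449 = 732966; 732,966 required, 733,005 in favor — approved.
B: 4/5 of 1297645 = 1038116; 1,038,116 required, 1,038,214 in favor — approved.
C: 2/3 of 8830785 = 5887190; 5,887,190 required, 5,887,190 in favor — approved.

Approved — every class gave the required vote.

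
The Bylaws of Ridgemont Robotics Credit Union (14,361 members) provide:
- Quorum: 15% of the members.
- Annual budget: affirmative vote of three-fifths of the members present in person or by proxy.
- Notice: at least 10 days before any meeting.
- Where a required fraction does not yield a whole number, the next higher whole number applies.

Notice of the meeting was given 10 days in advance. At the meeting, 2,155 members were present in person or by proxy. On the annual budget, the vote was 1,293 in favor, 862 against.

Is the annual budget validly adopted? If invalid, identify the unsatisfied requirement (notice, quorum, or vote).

Valid — all requirements satisfied.

Notice: 10 days given; 10 required. Satisfied.
Quorum: 15% of 14,361 = 2,154.15, rounded up to 2,155; 2,155 present. Satisfied.
Vote: requires three-fifths of those present (2,155); 3/5 of 2155 = 1293, so 1,293 needed; 1,293 in favor. Satisfied.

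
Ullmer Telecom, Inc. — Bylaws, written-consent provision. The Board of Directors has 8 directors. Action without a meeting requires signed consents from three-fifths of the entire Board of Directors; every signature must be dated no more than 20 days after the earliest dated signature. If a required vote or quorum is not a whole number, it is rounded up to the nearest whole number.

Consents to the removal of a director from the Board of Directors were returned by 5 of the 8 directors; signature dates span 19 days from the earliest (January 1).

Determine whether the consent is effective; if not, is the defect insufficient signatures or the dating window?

Signatures required: three-fifths of 8 — 3/5 of 8 = 4.80, rounded up to 5, so 5 needed; 5 signed. Sufficient.
Dating window: the latest signature is 19 days after the earliest; the limit is 20 days. Within the window.

Effective — both the signature and dating-window requirements are satisfied.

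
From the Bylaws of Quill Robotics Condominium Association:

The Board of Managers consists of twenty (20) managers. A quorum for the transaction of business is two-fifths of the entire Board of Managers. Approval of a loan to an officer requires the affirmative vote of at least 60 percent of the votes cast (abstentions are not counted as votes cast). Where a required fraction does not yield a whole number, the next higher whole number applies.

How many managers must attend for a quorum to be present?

8

2/5 of 20 = 8.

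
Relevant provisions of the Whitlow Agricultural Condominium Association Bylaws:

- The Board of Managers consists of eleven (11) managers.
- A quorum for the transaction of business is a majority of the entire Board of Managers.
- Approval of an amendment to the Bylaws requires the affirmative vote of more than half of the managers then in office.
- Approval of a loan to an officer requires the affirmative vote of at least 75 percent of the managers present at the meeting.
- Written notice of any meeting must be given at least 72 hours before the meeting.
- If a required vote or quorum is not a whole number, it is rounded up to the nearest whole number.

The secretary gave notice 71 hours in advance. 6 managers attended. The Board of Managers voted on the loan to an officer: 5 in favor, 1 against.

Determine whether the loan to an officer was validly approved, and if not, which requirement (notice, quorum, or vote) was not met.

Invalid — notice requirement not satisfied.

Notice: 71 hours given; 72 required (71 < 72). Not satisfied.
Quorum: 6 present; quorum is 6. Satisfied.
Vote: the loan to an officer requires three-fourths of the managers present (6). 3/4 of 6 = 4.50, rounded up to 5, so 5 affirmative votes are needed; 5 voted in favor. Satisfied.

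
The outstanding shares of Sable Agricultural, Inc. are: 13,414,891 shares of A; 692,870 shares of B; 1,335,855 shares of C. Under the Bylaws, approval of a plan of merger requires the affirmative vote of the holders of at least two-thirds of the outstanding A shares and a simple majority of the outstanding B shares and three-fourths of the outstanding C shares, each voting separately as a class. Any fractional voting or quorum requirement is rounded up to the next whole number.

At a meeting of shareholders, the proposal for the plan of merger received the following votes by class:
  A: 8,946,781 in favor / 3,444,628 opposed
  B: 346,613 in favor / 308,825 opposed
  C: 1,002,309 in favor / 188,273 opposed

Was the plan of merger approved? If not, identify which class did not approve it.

A: 2/3 of 13414891 = 8943260.67, rounded up to 8943261; 8,943,261 required, 8,946,781 in favor — approved.
B: a majority of 692870 is 346436; 346,436 required, 346,613 in favor — approved.
C: 3/4 of 1335855 = 1001891.25, rounded up to 1001892; 1,001,892 required, 1,002,309 in favor — approved.

Approved — every class gave the required vote.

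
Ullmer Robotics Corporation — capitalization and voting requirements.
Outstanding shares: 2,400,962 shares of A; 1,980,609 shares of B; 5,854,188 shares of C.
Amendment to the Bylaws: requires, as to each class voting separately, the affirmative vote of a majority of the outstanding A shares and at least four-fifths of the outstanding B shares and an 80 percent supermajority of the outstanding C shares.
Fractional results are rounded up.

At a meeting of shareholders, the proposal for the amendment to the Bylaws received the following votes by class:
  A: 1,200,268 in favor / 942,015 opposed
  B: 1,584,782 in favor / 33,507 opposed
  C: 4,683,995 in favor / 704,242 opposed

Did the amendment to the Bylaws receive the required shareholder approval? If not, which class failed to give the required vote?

Not approved — the A shares did not give the required vote.

A: a majority of 2400962 is 1200482; 1,200,482 required, 1,200,268 in favor — not approved.
B: 4/5 of 1980609 = 1584487.20, rounded up to 1584488; 1,584,488 required, 1,584,782 in favor — approved.
C: 4/5 of 5854188 = 4683350.40, rounded up to 4683351; 4,683,351 required, 4,683,995 in favor — approved.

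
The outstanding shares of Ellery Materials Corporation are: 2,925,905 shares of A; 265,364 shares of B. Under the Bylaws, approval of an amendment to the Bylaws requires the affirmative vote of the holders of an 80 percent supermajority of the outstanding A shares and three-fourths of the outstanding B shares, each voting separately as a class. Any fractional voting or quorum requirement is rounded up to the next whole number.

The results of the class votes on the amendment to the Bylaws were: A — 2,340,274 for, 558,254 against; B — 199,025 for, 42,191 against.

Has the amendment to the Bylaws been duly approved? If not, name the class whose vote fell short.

Not approved — the A shares did not give the required vote.

A: 4/5 of 2925905 = 2340724; 2,340,724 required, 2,340,274 in favor — not approved.
B: 3/4 of 265364 = 199023; 199,023 required, 199,025 in favor — approved.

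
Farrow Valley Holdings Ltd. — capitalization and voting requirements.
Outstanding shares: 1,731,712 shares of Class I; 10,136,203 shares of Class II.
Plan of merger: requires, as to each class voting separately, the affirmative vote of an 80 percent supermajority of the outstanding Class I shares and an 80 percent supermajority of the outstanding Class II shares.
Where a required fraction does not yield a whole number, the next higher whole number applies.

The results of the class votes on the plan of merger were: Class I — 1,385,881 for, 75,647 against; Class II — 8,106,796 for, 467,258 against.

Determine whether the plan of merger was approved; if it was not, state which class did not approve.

Not approved — the Class II shares did not give the required vote.

Class I: 4/5 of 1731712 = 1385369.60, rounded up to 1385370; 1,385,370 required, 1,385,881 in favor — approved.
Class II: 4/5 of 10136203 = 8108962.40, rounded up to 8108963; 8,108,963 required, 8,106,796 in favor — not approved.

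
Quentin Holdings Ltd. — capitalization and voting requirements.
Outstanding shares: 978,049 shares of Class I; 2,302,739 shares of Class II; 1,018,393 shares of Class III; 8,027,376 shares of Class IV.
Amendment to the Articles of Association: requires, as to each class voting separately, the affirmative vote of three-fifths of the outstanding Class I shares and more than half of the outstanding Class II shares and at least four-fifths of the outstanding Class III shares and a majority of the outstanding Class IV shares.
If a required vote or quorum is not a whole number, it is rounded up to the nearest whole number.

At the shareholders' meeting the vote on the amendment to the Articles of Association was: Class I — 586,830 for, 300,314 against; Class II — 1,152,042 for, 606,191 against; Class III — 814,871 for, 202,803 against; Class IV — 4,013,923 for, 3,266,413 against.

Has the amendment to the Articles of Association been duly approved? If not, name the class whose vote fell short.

Approved — every class gave the required vote.

Class I: 3/5 of 978049 = 586829.40, rounded up to 586830; 586,830 required, 586,830 in favor — approved.
Class II: a majority of 2302739 is 1151370; 1,151,370 required, 1,152,042 in favor — approved.
Class III: 4/5 of 1018393 = 814714.40, rounded up to 814715; 814,715 required, 814,871 in favor — approved.
Class IV: a majority of 8027376 is 4013689; 4,013,689 required, 4,013,923 in favor — approved.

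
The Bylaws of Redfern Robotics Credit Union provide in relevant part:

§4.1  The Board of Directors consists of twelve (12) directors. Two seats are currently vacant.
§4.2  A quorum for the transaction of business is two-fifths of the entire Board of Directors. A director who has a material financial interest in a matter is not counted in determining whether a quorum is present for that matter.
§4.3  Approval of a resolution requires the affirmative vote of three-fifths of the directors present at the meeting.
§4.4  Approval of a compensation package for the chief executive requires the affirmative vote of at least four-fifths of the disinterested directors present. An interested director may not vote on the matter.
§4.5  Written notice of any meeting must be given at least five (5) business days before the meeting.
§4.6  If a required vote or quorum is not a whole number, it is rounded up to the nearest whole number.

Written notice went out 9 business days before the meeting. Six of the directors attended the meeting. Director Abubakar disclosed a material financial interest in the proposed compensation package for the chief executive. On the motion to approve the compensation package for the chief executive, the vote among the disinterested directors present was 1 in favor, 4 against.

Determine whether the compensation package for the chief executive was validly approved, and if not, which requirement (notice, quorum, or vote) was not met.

Invalid — vote requirement not satisfied.

Notice: 9 business days given; 5 required (9 ≥ 5). Satisfied.
Quorum: 6 present, but the 1 interested director does not count, leaving 5. Quorum is 5. Satisfied.
Vote: the compensation package for the chief executive requires four-fifths of the disinterested directors present (6 − 1 = 5). 4/5 of 5 = 4, so 4 affirmative votes are needed; 1 voted in favor. Not satisfied.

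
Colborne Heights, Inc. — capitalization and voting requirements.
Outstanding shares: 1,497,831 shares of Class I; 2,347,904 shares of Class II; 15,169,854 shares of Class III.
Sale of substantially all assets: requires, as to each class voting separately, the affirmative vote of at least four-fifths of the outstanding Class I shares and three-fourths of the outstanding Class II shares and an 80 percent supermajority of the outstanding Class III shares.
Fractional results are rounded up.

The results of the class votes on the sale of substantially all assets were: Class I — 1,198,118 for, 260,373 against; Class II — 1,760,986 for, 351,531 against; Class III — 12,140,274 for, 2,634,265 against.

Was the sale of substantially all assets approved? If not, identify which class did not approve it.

Not approved — the Class I shares did not give the required vote.

Class I: 4/5 of 1497831 = 1198264.80, rounded up to 1198265; 1,198,265 required, 1,198,118 in favor — not approved.
Class II: 3/4 of 2347904 = 1760928; 1,760,928 required, 1,760,986 in favor — approved.
Class III: 4/5 of 15169854 = 12135883.20, rounded up to 12135884; 12,135,884 required, 12,140,274 in favor — approved.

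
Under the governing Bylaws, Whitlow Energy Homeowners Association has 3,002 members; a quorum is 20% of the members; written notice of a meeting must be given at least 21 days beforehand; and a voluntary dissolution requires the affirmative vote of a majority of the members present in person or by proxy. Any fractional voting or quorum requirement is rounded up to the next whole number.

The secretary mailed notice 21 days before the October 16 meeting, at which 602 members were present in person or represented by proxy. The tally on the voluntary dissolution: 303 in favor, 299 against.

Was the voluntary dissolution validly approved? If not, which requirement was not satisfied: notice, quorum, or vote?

Notice: 21 days given; 21 required. Satisfied.
Quorum: 20% of 3,002 = 600.40, rounded up to 601; 602 present. Satisfied.
Vote: requires a majority of those present (602); a majority of 602 is 302, so 302 needed; 303 in favor. Satisfied.

Valid — all requirements satisfied.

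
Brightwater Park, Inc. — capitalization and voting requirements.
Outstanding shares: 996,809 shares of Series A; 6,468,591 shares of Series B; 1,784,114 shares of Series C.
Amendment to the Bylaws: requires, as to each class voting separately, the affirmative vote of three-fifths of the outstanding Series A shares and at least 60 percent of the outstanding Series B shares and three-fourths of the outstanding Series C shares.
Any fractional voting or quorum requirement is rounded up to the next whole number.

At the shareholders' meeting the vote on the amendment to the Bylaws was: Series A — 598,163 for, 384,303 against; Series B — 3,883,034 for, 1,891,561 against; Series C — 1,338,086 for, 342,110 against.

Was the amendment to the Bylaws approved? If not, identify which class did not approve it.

Series A: 3/5 of 996809 = 598085.40, rounded up to 598086; 598,086 required, 598,163 in favor — approved.
Series B: 3/5 of 6468591 = 3881154.60, rounded up to 3881155; 3,881,155 required, 3,883,034 in favor — approved.
Series C: 3/4 of 1784114 = 1338085.50, rounded up to 1338086; 1,338,086 required, 1,338,086 in favor — approved.

Approved — every class gave the required vote.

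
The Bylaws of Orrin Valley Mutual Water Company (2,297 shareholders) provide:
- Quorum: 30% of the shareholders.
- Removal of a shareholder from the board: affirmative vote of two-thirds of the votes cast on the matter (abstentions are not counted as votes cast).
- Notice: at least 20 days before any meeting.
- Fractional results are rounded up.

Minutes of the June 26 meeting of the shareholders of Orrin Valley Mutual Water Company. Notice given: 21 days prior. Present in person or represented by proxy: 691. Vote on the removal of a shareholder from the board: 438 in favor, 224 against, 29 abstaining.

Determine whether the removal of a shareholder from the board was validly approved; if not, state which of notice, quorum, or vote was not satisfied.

Invalid — vote requirement not satisfied.

Notice: 21 days given; 20 required. Satisfied.
Quorum: 30% of 2,297 = 689.10, rounded up to 690; 691 present. Satisfied.
Vote: requires two-thirds of the votes cast (691 − 29 abstaining = 662); 2/3 of 662 = 441.33, rounded up to 442, so 442 needed; 438 in favor. Not satisfied.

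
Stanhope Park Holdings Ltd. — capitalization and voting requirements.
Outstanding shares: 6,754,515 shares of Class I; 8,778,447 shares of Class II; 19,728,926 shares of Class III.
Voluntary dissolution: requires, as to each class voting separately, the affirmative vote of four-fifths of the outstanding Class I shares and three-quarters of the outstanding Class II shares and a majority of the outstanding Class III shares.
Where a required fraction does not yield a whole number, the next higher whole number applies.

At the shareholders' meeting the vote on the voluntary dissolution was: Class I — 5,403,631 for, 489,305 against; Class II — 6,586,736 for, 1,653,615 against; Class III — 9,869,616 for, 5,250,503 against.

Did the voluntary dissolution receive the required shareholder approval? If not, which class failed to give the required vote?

Class I: 4/5 of 6754515 = 5403612; 5,403,612 required, 5,403,631 in favor — approved.
Class II: 3/4 of 8778447 = 6583835.25, rounded up to 6583836; 6,583,836 required, 6,586,736 in favor — approved.
Class III: a majority of 19728926 is 9864464; 9,864,464 required, 9,869,616 in favor — approved.

Approved — every class gave the required vote.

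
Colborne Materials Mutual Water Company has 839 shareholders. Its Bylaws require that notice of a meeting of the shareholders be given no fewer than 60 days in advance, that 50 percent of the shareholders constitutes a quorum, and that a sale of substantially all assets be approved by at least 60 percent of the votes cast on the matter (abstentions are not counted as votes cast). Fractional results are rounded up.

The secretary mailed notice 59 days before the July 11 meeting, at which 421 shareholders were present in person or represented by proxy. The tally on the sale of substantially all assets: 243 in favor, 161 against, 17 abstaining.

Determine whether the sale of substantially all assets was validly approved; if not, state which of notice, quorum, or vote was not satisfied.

Invalid — notice requirement not satisfied.

Notice: 59 days given; 60 required. Not satisfied.
Quorum: 50% of 839 = 419.50, rounded up to 420; 421 present. Satisfied.
Vote: requires three-fifths of the votes cast (421 − 17 abstaining = 404); 3/5 of 404 = 242.40, rounded up to 243, so 243 needed; 243 in favor. Satisfied.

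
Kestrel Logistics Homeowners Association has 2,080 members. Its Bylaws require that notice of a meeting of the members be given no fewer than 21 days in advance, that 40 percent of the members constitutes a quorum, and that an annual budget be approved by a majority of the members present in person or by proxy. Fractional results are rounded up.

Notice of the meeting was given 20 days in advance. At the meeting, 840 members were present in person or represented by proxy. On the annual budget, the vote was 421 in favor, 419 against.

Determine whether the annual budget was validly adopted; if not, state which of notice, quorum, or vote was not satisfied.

Notice: 20 days given; 21 required. Not satisfied.
Quorum: 40% of 2,080 = 832; 840 present. Satisfied.
Vote: requires a majority of those present (840); a majority of 840 is 421, so 421 needed; 421 in favor. Satisfied.

Invalid — notice requirement not satisfied.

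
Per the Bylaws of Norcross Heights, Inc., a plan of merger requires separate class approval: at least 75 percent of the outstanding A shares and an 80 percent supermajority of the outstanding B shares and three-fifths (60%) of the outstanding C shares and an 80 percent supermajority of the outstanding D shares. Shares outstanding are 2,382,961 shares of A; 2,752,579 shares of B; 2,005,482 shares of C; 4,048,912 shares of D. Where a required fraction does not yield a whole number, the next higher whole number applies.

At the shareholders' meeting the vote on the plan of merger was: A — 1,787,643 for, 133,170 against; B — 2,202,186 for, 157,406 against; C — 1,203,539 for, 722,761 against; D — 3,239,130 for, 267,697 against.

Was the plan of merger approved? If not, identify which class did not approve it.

Approved — every class gave the required vote.

A: 3/4 of 2382961 = 1787220.75, rounded up to 1787221; 1,787,221 required, 1,787,643 in favor — approved.
B: 4/5 of 2752579 = 2202063.20, rounded up to 2202064; 2,202,064 required, 2,202,186 in favor — approved.
C: 3/5 of 2005482 = 1203289.20, rounded up to 1203290; 1,203,290 required, 1,203,539 in favor — approved.
D: 4/5 of 4048912 = 3239129.60, rounded up to 3239130; 3,239,130 required, 3,239,130 in favor — approved.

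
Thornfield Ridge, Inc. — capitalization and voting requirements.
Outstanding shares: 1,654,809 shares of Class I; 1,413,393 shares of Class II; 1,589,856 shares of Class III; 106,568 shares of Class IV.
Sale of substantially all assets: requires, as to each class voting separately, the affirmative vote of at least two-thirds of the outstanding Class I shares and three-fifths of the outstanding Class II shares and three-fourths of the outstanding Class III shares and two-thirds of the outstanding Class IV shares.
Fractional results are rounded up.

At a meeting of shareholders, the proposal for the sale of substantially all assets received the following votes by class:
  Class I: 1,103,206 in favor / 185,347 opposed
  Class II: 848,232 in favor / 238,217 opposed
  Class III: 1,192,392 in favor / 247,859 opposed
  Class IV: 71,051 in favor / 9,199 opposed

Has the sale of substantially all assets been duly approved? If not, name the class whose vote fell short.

Class I: 2/3 of 1654809 = 1103206; 1,103,206 required, 1,103,206 in favor — approved.
Class II: 3/5 of 1413393 = 848035.80, rounded up to 848036; 848,036 required, 848,232 in favor — approved.
Class III: 3/4 of 1589856 = 1192392; 1,192,392 required, 1,192,392 in favor — approved.
Class IV: 2/3 of 106568 = 71045.33, rounded up to 71046; 71,046 required, 71,051 in favor — approved.

Approved — every class gave the required vote.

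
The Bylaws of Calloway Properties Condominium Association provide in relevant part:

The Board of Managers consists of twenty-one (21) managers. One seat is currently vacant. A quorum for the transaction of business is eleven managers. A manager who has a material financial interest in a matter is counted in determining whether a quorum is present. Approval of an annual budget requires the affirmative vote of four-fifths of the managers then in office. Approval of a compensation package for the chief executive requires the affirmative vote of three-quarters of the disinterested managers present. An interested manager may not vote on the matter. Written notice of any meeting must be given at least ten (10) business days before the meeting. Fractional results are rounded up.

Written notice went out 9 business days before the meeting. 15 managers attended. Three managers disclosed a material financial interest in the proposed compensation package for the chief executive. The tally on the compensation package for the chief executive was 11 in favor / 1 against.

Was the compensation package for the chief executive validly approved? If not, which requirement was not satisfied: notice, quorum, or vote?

Invalid — notice requirement not satisfied.

Notice: 9 business days given; 10 required (9 < 10). Not satisfied.
Quorum: 15 present (interested managers count toward quorum); quorum is 11. Satisfied.
Vote: the compensation package for the chief executive requires three-fourths of the disinterested managers present (15 − 3 = 12). 3/4 of 12 = 9, so 9 affirmative votes are needed; 11 voted in favor. Satisfied.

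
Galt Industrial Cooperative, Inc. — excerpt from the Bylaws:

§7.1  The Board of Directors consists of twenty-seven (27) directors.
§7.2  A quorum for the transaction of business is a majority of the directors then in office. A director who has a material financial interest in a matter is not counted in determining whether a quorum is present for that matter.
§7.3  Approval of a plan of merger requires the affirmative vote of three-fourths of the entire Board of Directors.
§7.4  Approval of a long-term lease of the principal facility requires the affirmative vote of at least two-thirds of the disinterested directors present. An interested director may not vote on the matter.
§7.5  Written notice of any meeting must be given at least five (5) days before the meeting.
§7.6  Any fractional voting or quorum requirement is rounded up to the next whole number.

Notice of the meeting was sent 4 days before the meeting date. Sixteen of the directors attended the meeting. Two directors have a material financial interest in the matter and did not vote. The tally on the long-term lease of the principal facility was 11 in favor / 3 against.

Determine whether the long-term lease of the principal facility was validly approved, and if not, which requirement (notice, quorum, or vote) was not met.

Invalid — notice requirement not satisfied.

Notice: 4 days given; 5 required (4 < 5). Not satisfied.
Quorum: 16 present, but the 2 interested directors do not count, leaving 14. Quorum is 14. Satisfied.
Vote: the long-term lease of the principal facility requires two-thirds of the disinterested directors present (16 − 2 = 14). 2/3 of 14 = 9.33, rounded up to 10, so 10 affirmative votes are needed; 11 voted in favor. Satisfied.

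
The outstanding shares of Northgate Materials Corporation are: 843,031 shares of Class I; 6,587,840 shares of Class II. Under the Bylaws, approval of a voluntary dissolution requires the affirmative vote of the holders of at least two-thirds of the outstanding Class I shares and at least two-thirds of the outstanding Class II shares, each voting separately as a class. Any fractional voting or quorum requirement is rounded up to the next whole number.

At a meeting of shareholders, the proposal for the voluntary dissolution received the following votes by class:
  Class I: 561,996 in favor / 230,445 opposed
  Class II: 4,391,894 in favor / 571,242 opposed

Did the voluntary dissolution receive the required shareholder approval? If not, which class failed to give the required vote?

Not approved — the Class I shares did not give the required vote.

Class I: 2/3 of 843031 = 562020.67, rounded up to 562021; 562,021 required, 561,996 in favor — not approved.
Class II: 2/3 of 6587840 = 4391893.33, rounded up to 4391894; 4,391,894 required, 4,391,894 in favor — approved.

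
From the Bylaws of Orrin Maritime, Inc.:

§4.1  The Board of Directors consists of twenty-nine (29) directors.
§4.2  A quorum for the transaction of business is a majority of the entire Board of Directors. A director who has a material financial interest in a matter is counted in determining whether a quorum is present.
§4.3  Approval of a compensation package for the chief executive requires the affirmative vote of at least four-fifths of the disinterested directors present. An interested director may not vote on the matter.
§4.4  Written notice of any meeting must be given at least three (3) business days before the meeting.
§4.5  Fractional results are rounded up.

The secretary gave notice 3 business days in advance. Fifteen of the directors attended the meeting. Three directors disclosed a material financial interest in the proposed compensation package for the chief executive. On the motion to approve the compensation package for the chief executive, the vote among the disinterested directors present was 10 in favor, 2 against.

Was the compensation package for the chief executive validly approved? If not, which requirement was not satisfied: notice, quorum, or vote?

Notice: 3 business days given; 3 required (3 ≥ 3). Satisfied.
Quorum: 15 present (interested directors count toward quorum); quorum is 15. Satisfied.
Vote: the compensation package for the chief executive requires four-fifths of the disinterested directors present (15 − 3 = 12). 4/5 of 12 = 9.60, rounded up to 10, so 10 affirmative votes are needed; 10 voted in favor. Satisfied.

Valid — all requirements satisfied.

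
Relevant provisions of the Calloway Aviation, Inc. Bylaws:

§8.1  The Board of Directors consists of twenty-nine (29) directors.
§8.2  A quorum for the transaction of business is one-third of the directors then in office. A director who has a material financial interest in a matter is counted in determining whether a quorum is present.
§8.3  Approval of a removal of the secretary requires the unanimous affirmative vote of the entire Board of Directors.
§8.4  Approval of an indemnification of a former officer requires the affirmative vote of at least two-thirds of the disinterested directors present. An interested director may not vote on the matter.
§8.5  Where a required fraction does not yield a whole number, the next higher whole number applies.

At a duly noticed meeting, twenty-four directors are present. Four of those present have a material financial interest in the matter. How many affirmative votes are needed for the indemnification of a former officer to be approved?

The indemnification of a former officer requires two-thirds of the disinterested directors present (24 − 4 = 20).
2/3 of 20 = 13.33, rounded up to 14.

14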